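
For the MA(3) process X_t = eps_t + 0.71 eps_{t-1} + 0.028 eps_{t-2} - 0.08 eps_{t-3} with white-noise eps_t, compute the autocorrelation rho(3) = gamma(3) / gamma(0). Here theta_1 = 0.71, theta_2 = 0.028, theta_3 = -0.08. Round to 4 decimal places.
\rho(3) = -0.0529

For an MA(q) process with theta_0 = 1, the autocovariance is
  gamma(k) = sigma^2 * sum_{i=0..q-k} theta_i * theta_{i+k},
and rho(k) = gamma(k) / gamma(0). Sigma^2 cancels.
  numerator   = (1)*(-0.08) = -0.08.
  denominator = (1)^2 + (0.71)^2 + (0.028)^2 + (-0.08)^2 = 1.511284.
  rho(3) = -0.08 / 1.511284 = -0.0529.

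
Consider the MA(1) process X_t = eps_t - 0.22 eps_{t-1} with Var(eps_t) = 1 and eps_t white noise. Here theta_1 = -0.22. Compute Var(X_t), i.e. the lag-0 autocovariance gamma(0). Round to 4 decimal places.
\gamma(0) = 1.0484

For an MA(q) process X_t = eps_t + sum_i theta_i eps_{t-i} with
Var(eps_t) = sigma^2, the variance is
  gamma(0) = sigma^2 * (1 + sum_i theta_i^2).
  sum_i theta_i^2 = (-0.22)^2 = 0.0484.
  gamma(0) = 1 * (1 + 0.0484) = 1 * 1.0484 = 1.0484.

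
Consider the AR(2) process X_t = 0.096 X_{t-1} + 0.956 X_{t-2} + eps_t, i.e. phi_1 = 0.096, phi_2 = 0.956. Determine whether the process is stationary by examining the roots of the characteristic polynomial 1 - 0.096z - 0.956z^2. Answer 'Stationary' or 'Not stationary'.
\text{Not stationary}

The AR(p) characteristic polynomial is P(z) = 1 - 0.096z - 0.956z^2.
Stationarity requires all roots to lie outside the unit circle, i.e. |z| > 1 for every root.
Set 1 + (-0.096) z + (-0.956) z^2 = 0, i.e. a z^2 + b z + c = 0 with a = -0.956, b = -0.096, c = 1.
Discriminant D = b^2 - 4ac = (-0.096)^2 - 4*(-0.956)*1 = 0.009216 - (-3.824) = 3.833216.
D >= 0, so the roots are real: z = (-b +/- sqrt(D)) / (2a) = (0.096 +/- 1.95786) / (-1.912).
  z_1 = (0.096 + 1.95786) / (-1.912) = -1.0742,   |z_1| = 1.0742.
  z_2 = (0.096 - 1.95786) / (-1.912) = 0.9738,   |z_2| = 0.9738.
Moduli of all roots: 1.0742, 0.9738.
All moduli strictly greater than 1? No.
Verdict: Not stationary.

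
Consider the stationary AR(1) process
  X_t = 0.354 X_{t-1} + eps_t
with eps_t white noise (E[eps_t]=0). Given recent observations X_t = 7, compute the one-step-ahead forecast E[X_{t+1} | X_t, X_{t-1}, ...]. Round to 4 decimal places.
E[X_{t+1} \mid \mathcal F_t] = 2.4780

For an AR(p) model X_t = c + sum_i phi_i X_{t-i} + eps_t, the
one-step-ahead conditional mean is
  E[X_{t+1} | X_t, ...] = c + sum_i phi_i X_{t+1-i}.
Substitute known values:
  E[X_{t+1} | ...] = (0.354) * (7)
                   = 2.4780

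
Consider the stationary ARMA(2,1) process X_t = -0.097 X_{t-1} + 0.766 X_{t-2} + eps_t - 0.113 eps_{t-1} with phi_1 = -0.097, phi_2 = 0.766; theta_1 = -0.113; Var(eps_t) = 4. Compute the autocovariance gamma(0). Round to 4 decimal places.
\gamma(0) = 12.9321

Multiply the model equation by X_{t-k} and take expectations. With theta_0 = psi_0 = 1 and psi_j the MA(infinity) weights, this gives
  gamma(k) - sum_i phi_i gamma(k-i) = c_k,
  c_k = sigma^2 * sum_{j=k..q} theta_j psi_{j-k}   (c_k = 0 for k > q),
using gamma(-m) = gamma(m).
psi-weights needed (psi_j = theta_j + sum_i phi_i psi_{j-i}):
  psi_1 = theta_1 + phi_1 = -0.113 + (-0.097) = -0.21
Right-hand sides:
  c_0 = sigma^2 (1 + theta_1 psi_1) = 4 * (1 + (-0.113)(-0.21)) = 4 * 1.02373 = 4.09492
  c_1 = sigma^2 theta_1 = 4 * (-0.113) = -0.452
  c_2 = 0
Equations for k = 0, 1, 2 (AR order 2, c_2 = 0):
  (E0) gamma(0) = phi_1 gamma(1) + phi_2 gamma(2) + c_0
  (E1) gamma(1) = phi_1 gamma(0) + phi_2 gamma(1) + c_1
  (E2) gamma(2) = phi_1 gamma(1) + phi_2 gamma(0)
From (E1): gamma(1) = A gamma(0) + B with
  A = phi_1 / (1 - phi_2) = -0.097 / 0.234 = -0.41453,   B = c_1 / (1 - phi_2) = -0.452 / 0.234 = -1.931624.
Insert (E2) into (E0): gamma(0) (1 - phi_2^2) = phi_1 (1 + phi_2) gamma(1) + c_0.
  phi_1 (1 + phi_2) = (-0.097)(1.766) = -0.171302,   1 - phi_2^2 = 0.413244.
Replace gamma(1) by A gamma(0) + B and collect gamma(0):
  gamma(0) [0.413244 - (-0.171302)(-0.41453)] = (-0.171302)(-1.931624) + 4.09492
  gamma(0) * 0.342234 = 4.425811
  gamma(0) = 4.425811 / 0.342234 = 12.932112.
Therefore gamma(0) = 12.9321 (to 4 decimal places).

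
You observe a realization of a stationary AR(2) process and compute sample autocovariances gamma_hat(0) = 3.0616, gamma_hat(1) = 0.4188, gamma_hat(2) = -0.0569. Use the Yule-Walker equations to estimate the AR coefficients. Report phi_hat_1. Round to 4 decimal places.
\hat\phi_{1} = 0.1420

The Yule-Walker equations for an AR(p) process read, in matrix form,
  Gamma_p phi = r_p,   with   (Gamma_p)_{ij} = gamma(|i - j|),
                       (r_p)_i = gamma(i),   i,j = 1..p.
Substitute the sample gammas (Toeplitz matrix and right-hand side of size 2):
  Gamma_p = [[3.0616, 0.4188], [0.4188, 3.0616]]
  r_p     = [0.4188, -0.0569]
Written out:
  3.0616 phi_1 + 0.4188 phi_2 = 0.4188
  0.4188 phi_1 + 3.0616 phi_2 = -0.0569
Solve by Cramer's rule:
  det = gamma(0)^2 - gamma(1)^2 = (3.0616)^2 - (0.4188)^2 = 9.37339456 - 0.17539344 = 9.19800112
  phi_hat_1 = [gamma(1) gamma(0) - gamma(1) gamma(2)] / det = [(0.4188)(3.0616) - (0.4188)(-0.0569)] / 9.19800112 = 1.3060278 / 9.19800112 = 0.142
  phi_hat_2 = [gamma(0) gamma(2) - gamma(1)^2] / det = [(3.0616)(-0.0569) - (0.4188)^2] / 9.19800112 = -0.34959848 / 9.19800112 = -0.038
So phi_hat = [0.1420, -0.0380].
Therefore phi_hat_1 = 0.1420.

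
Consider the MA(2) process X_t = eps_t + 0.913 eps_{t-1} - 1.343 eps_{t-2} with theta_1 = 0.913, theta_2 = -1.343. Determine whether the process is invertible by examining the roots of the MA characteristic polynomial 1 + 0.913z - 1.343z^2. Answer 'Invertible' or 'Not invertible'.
\text{Not invertible}

The MA(q) characteristic polynomial is P(z) = 1 + 0.913z - 1.343z^2.
Invertibility requires all roots to lie outside the unit circle, i.e. |z| > 1 for every root.
Set 1 + (0.913) z + (-1.343) z^2 = 0, i.e. a z^2 + b z + c = 0 with a = -1.343, b = 0.913, c = 1.
Discriminant D = b^2 - 4ac = (0.913)^2 - 4*(-1.343)*1 = 0.833569 - (-5.372) = 6.205569.
D >= 0, so the roots are real: z = (-b +/- sqrt(D)) / (2a) = (-0.913 +/- 2.491098) / (-2.686).
  z_1 = (-0.913 + 2.491098) / (-2.686) = -0.5875,   |z_1| = 0.5875.
  z_2 = (-0.913 - 2.491098) / (-2.686) = 1.2673,   |z_2| = 1.2673.
Moduli of all roots: 0.5875, 1.2673.
All moduli strictly greater than 1? No.
Verdict: Not invertible.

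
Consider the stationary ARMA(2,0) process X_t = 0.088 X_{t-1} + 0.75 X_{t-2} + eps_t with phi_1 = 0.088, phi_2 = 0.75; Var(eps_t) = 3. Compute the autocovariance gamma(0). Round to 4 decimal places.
\gamma(0) = 7.8269

Multiply the model equation by X_{t-k} and take expectations. With theta_0 = psi_0 = 1 and psi_j the MA(infinity) weights, this gives
  gamma(k) - sum_i phi_i gamma(k-i) = c_k,
  c_k = sigma^2 * sum_{j=k..q} theta_j psi_{j-k}   (c_k = 0 for k > q),
using gamma(-m) = gamma(m).
Pure AR (q = 0): c_0 = sigma^2 = 3, c_k = 0 for k >= 1.
Equations for k = 0, 1, 2 (AR order 2, c_2 = 0):
  (E0) gamma(0) = phi_1 gamma(1) + phi_2 gamma(2) + c_0
  (E1) gamma(1) = phi_1 gamma(0) + phi_2 gamma(1) + c_1
  (E2) gamma(2) = phi_1 gamma(1) + phi_2 gamma(0)
From (E1): gamma(1) = A gamma(0) + B with
  A = phi_1 / (1 - phi_2) = 0.088 / 0.25 = 0.352,   B = c_1 / (1 - phi_2) = 0 / 0.25 = 0.
Insert (E2) into (E0): gamma(0) (1 - phi_2^2) = phi_1 (1 + phi_2) gamma(1) + c_0.
  phi_1 (1 + phi_2) = (0.088)(1.75) = 0.154,   1 - phi_2^2 = 0.4375.
Replace gamma(1) by A gamma(0) + B and collect gamma(0):
  gamma(0) [0.4375 - (0.154)(0.352)] = c_0 = 3
  gamma(0) * 0.383292 = 3
  gamma(0) = 3 / 0.383292 = 7.826931.
Therefore gamma(0) = 7.8269 (to 4 decimal places).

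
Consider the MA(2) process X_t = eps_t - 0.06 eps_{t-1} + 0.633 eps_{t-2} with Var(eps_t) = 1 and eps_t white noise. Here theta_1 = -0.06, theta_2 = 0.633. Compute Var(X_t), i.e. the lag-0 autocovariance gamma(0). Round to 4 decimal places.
\gamma(0) = 1.4043

For an MA(q) process X_t = eps_t + sum_i theta_i eps_{t-i} with
Var(eps_t) = sigma^2, the variance is
  gamma(0) = sigma^2 * (1 + sum_i theta_i^2).
  sum_i theta_i^2 = (-0.06)^2 + (0.633)^2 = 0.0036 + 0.400689 = 0.404289.
  gamma(0) = 1 * (1 + 0.404289) = 1 * 1.404289 = 1.404289, which rounds to 1.4043.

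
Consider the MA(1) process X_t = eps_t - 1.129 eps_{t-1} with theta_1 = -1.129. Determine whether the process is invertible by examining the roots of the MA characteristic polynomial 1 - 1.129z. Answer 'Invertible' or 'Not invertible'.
\text{Not invertible}

The MA(q) characteristic polynomial is P(z) = 1 - 1.129z.
Invertibility requires all roots to lie outside the unit circle, i.e. |z| > 1 for every root.
This is linear in z: 1 + (-1.129) z = 0  =>  z = -1/(-1.129) = 0.88574,  |z| = 0.88574.
Moduli of all roots: 0.8857.
All moduli strictly greater than 1? No.
Verdict: Not invertible.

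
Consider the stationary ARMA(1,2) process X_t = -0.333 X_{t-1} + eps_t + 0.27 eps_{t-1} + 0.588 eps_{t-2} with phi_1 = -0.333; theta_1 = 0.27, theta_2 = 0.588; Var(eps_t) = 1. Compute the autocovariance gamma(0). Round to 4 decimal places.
\gamma(0) = 1.4211

Multiply the model equation by X_{t-k} and take expectations. With theta_0 = psi_0 = 1 and psi_j the MA(infinity) weights, this gives
  gamma(k) - sum_i phi_i gamma(k-i) = c_k,
  c_k = sigma^2 * sum_{j=k..q} theta_j psi_{j-k}   (c_k = 0 for k > q),
using gamma(-m) = gamma(m).
psi-weights needed (psi_j = theta_j + sum_i phi_i psi_{j-i}):
  psi_1 = theta_1 + phi_1 = 0.27 + (-0.333) = -0.063
  psi_2 = theta_2 + phi_1 psi_1 = 0.588 + (-0.333)(-0.063) = 0.608979
Right-hand sides:
  c_0 = sigma^2 (1 + theta_1 psi_1 + theta_2 psi_2) = 1 * (1 + (0.27)(-0.063) + (0.588)(0.608979)) = 1 * 1.34107 = 1.34107
  c_1 = sigma^2 (theta_1 + theta_2 psi_1) = 1 * (0.27 + (0.588)(-0.063)) = 0.232956
  c_2 = sigma^2 theta_2 = 1 * (0.588) = 0.588
Equations for k = 0 and k = 1 (AR order 1):
  gamma(0) = phi_1 gamma(1) + c_0
  gamma(1) = phi_1 gamma(0) + c_1
Substituting the second into the first: gamma(0) (1 - phi_1^2) = c_0 + phi_1 c_1, so
  gamma(0) = (c_0 + phi_1 c_1) / (1 - phi_1^2) = (1.34107 + (-0.333)(0.232956)) / (1 - (-0.333)^2) = 1.263495 / 0.889111 = 1.421077.
Therefore gamma(0) = 1.4211 (to 4 decimal places).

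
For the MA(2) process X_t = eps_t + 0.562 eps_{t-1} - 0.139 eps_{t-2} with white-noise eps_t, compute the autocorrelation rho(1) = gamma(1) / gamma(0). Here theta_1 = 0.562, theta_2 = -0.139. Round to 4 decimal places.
\rho(1) = 0.3624

For an MA(q) process with theta_0 = 1, the autocovariance is
  gamma(k) = sigma^2 * sum_{i=0..q-k} theta_i * theta_{i+k},
and rho(k) = gamma(k) / gamma(0). Sigma^2 cancels.
  numerator   = (1)*(0.562) + (0.562)*(-0.139) = 0.483882.
  denominator = (1)^2 + (0.562)^2 + (-0.139)^2 = 1.335165.
  rho(1) = 0.483882 / 1.335165 = 0.3624.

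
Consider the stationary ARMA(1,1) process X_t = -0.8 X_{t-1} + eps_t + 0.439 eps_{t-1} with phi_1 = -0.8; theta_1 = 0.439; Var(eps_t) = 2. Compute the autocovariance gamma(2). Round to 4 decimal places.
\gamma(2) = 1.0410

Multiply the model equation by X_{t-k} and take expectations. With theta_0 = psi_0 = 1 and psi_j the MA(infinity) weights, this gives
  gamma(k) - sum_i phi_i gamma(k-i) = c_k,
  c_k = sigma^2 * sum_{j=k..q} theta_j psi_{j-k}   (c_k = 0 for k > q),
using gamma(-m) = gamma(m).
psi-weights needed (psi_j = theta_j + sum_i phi_i psi_{j-i}):
  psi_1 = theta_1 + phi_1 = 0.439 + (-0.8) = -0.361
Right-hand sides:
  c_0 = sigma^2 (1 + theta_1 psi_1) = 2 * (1 + (0.439)(-0.361)) = 2 * 0.841521 = 1.683042
  c_1 = sigma^2 theta_1 = 2 * (0.439) = 0.878
  c_2 = 0
Equations for k = 0 and k = 1 (AR order 1):
  gamma(0) = phi_1 gamma(1) + c_0
  gamma(1) = phi_1 gamma(0) + c_1
Substituting the second into the first: gamma(0) (1 - phi_1^2) = c_0 + phi_1 c_1, so
  gamma(0) = (c_0 + phi_1 c_1) / (1 - phi_1^2) = (1.683042 + (-0.8)(0.878)) / (1 - (-0.8)^2) = 0.980642 / 0.36 = 2.724006.
  gamma(1) = phi_1 gamma(0) + c_1 = (-0.8)(2.724006) + (0.878) = -1.301204.
For k = 2 (> q): gamma(2) = phi_1 gamma(1) = (-0.8)(-1.301204) = 1.040964.
Therefore gamma(2) = 1.0410 (to 4 decimal places).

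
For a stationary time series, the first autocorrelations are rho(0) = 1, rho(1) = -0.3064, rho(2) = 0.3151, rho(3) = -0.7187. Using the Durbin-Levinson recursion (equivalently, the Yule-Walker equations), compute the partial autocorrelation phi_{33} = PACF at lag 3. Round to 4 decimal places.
\phi_{33} = -0.6700

The PACF at lag k is phi_{kk}, the last component of the solution
to the Yule-Walker system G_k phi = r_k where
  (G_k)_{ij} = rho(|i - j|), (r_k)_i = rho(i), i,j = 1..k.
Equivalently, Durbin-Levinson gives phi_{kk} iteratively:
  phi_{11} = rho(1)
  phi_{kk} = [rho(k) - sum_{j=1..k-1} phi_{k-1,j} rho(k-j)]
            / [1 - sum_{j=1..k-1} phi_{k-1,j} rho(j)],
  phi_{k,j} = phi_{k-1,j} - phi_{kk} phi_{k-1,k-j},  j = 1..k-1.
Step k = 1:
  phi_11 = rho(1) = -0.3064.
Step k = 2:
  phi_22 = [rho(2) - phi_11 rho(1)] / [1 - phi_11 rho(1)] = [0.3151 - (-0.3064)(-0.3064)] / [1 - (-0.3064)(-0.3064)]
         = 0.22121904 / 0.90611904 = 0.244139.
  Update: phi_21 = phi_11 - phi_22 phi_11 = -0.3064 - (0.244139)(-0.3064) = -0.231596.
Step k = 3:
  phi_33 = [rho(3) - phi_21 rho(2) - phi_22 rho(1)] / [1 - phi_21 rho(1) - phi_22 rho(2)]
    numerator   = -0.7187 - (-0.231596)(0.3151) - (0.244139)(-0.3064) = -0.57091996
    denominator = 1 - (-0.231596)(-0.3064) - (0.244139)(0.3151) = 0.85211083
  phi_33 = -0.57091996 / 0.85211083 = -0.67.
Therefore phi_{33} = -0.6700.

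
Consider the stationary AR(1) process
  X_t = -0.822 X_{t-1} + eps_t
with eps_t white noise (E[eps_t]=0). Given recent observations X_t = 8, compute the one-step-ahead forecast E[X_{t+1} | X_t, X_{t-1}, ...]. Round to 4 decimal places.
E[X_{t+1} \mid \mathcal F_t] = -6.5760

For an AR(p) model X_t = c + sum_i phi_i X_{t-i} + eps_t, the
one-step-ahead conditional mean is
  E[X_{t+1} | X_t, ...] = c + sum_i phi_i X_{t+1-i}.
Substitute known values:
  E[X_{t+1} | ...] = (-0.822) * (8)
                   = -6.5760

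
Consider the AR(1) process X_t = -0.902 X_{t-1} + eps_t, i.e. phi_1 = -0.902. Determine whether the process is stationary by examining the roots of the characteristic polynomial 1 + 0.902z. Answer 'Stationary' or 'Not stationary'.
\text{Stationary}

The AR(p) characteristic polynomial is P(z) = 1 + 0.902z.
Stationarity requires all roots to lie outside the unit circle, i.e. |z| > 1 for every root.
This is linear in z: 1 + (0.902) z = 0  =>  z = -1/(0.902) = -1.108647,  |z| = 1.108647.
Moduli of all roots: 1.1086.
All moduli strictly greater than 1? Yes.
Verdict: Stationary.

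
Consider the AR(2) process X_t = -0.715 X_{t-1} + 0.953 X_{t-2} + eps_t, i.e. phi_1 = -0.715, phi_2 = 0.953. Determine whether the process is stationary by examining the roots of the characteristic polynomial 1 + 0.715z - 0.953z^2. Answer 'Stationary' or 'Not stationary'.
\text{Not stationary}

The AR(p) characteristic polynomial is P(z) = 1 + 0.715z - 0.953z^2.
Stationarity requires all roots to lie outside the unit circle, i.e. |z| > 1 for every root.
Set 1 + (0.715) z + (-0.953) z^2 = 0, i.e. a z^2 + b z + c = 0 with a = -0.953, b = 0.715, c = 1.
Discriminant D = b^2 - 4ac = (0.715)^2 - 4*(-0.953)*1 = 0.511225 - (-3.812) = 4.323225.
D >= 0, so the roots are real: z = (-b +/- sqrt(D)) / (2a) = (-0.715 +/- 2.079237) / (-1.906).
  z_1 = (-0.715 + 2.079237) / (-1.906) = -0.7158,   |z_1| = 0.7158.
  z_2 = (-0.715 - 2.079237) / (-1.906) = 1.466,   |z_2| = 1.466.
Moduli of all roots: 0.7158, 1.4660.
All moduli strictly greater than 1? No.
Verdict: Not stationary.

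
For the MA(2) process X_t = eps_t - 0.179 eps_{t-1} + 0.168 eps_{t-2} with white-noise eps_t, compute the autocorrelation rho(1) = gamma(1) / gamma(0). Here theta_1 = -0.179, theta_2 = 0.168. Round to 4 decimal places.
\rho(1) = -0.1972

For an MA(q) process with theta_0 = 1, the autocovariance is
  gamma(k) = sigma^2 * sum_{i=0..q-k} theta_i * theta_{i+k},
and rho(k) = gamma(k) / gamma(0). Sigma^2 cancels.
  numerator   = (1)*(-0.179) + (-0.179)*(0.168) = -0.209072.
  denominator = (1)^2 + (-0.179)^2 + (0.168)^2 = 1.060265.
  rho(1) = -0.209072 / 1.060265 = -0.1972.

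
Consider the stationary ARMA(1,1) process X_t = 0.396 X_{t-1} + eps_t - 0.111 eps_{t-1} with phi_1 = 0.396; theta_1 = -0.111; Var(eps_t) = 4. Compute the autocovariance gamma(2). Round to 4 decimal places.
\gamma(2) = 0.5119

Multiply the model equation by X_{t-k} and take expectations. With theta_0 = psi_0 = 1 and psi_j the MA(infinity) weights, this gives
  gamma(k) - sum_i phi_i gamma(k-i) = c_k,
  c_k = sigma^2 * sum_{j=k..q} theta_j psi_{j-k}   (c_k = 0 for k > q),
using gamma(-m) = gamma(m).
psi-weights needed (psi_j = theta_j + sum_i phi_i psi_{j-i}):
  psi_1 = theta_1 + phi_1 = -0.111 + (0.396) = 0.285
Right-hand sides:
  c_0 = sigma^2 (1 + theta_1 psi_1) = 4 * (1 + (-0.111)(0.285)) = 4 * 0.968365 = 3.87346
  c_1 = sigma^2 theta_1 = 4 * (-0.111) = -0.444
  c_2 = 0
Equations for k = 0 and k = 1 (AR order 1):
  gamma(0) = phi_1 gamma(1) + c_0
  gamma(1) = phi_1 gamma(0) + c_1
Substituting the second into the first: gamma(0) (1 - phi_1^2) = c_0 + phi_1 c_1, so
  gamma(0) = (c_0 + phi_1 c_1) / (1 - phi_1^2) = (3.87346 + (0.396)(-0.444)) / (1 - (0.396)^2) = 3.697636 / 0.843184 = 4.385325.
  gamma(1) = phi_1 gamma(0) + c_1 = (0.396)(4.385325) + (-0.444) = 1.292589.
For k = 2 (> q): gamma(2) = phi_1 gamma(1) = (0.396)(1.292589) = 0.511865.
Therefore gamma(2) = 0.5119 (to 4 decimal places).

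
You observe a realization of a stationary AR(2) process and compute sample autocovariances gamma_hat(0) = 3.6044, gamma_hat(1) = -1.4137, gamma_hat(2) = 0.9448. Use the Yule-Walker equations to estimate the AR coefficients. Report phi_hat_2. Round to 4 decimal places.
\hat\phi_{2} = 0.1280

The Yule-Walker equations for an AR(p) process read, in matrix form,
  Gamma_p phi = r_p,   with   (Gamma_p)_{ij} = gamma(|i - j|),
                       (r_p)_i = gamma(i),   i,j = 1..p.
Substitute the sample gammas (Toeplitz matrix and right-hand side of size 2):
  Gamma_p = [[3.6044, -1.4137], [-1.4137, 3.6044]]
  r_p     = [-1.4137, 0.9448]
Written out:
  3.6044 phi_1 - 1.4137 phi_2 = -1.4137
  -1.4137 phi_1 + 3.6044 phi_2 = 0.9448
Solve by Cramer's rule:
  det = gamma(0)^2 - gamma(1)^2 = (3.6044)^2 - (-1.4137)^2 = 12.99169936 - 1.99854769 = 10.99315167
  phi_hat_1 = [gamma(1) gamma(0) - gamma(1) gamma(2)] / det = [(-1.4137)(3.6044) - (-1.4137)(0.9448)] / 10.99315167 = -3.75987652 / 10.99315167 = -0.342
  phi_hat_2 = [gamma(0) gamma(2) - gamma(1)^2] / det = [(3.6044)(0.9448) - (-1.4137)^2] / 10.99315167 = 1.40688943 / 10.99315167 = 0.128
So phi_hat = [-0.3420, 0.1280].
Therefore phi_hat_2 = 0.1280.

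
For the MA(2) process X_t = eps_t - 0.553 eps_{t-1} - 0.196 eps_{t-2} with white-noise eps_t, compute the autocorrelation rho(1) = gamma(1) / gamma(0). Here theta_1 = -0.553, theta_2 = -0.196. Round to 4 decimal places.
\rho(1) = -0.3308

For an MA(q) process with theta_0 = 1, the autocovariance is
  gamma(k) = sigma^2 * sum_{i=0..q-k} theta_i * theta_{i+k},
and rho(k) = gamma(k) / gamma(0). Sigma^2 cancels.
  numerator   = (1)*(-0.553) + (-0.553)*(-0.196) = -0.444612.
  denominator = (1)^2 + (-0.553)^2 + (-0.196)^2 = 1.344225.
  rho(1) = -0.444612 / 1.344225 = -0.3308.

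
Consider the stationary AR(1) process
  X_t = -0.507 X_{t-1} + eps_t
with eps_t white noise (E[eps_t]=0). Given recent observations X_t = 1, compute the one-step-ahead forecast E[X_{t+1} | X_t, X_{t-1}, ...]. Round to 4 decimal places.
E[X_{t+1} \mid \mathcal F_t] = -0.5070

For an AR(p) model X_t = c + sum_i phi_i X_{t-i} + eps_t, the
one-step-ahead conditional mean is
  E[X_{t+1} | X_t, ...] = c + sum_i phi_i X_{t+1-i}.
Substitute known values:
  E[X_{t+1} | ...] = (-0.507) * (1)
                   = -0.5070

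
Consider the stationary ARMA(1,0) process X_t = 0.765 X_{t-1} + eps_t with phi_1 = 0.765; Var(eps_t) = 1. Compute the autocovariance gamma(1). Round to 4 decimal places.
\gamma(1) = 1.8444

Multiply the model equation by X_{t-k} and take expectations. With theta_0 = psi_0 = 1 and psi_j the MA(infinity) weights, this gives
  gamma(k) - sum_i phi_i gamma(k-i) = c_k,
  c_k = sigma^2 * sum_{j=k..q} theta_j psi_{j-k}   (c_k = 0 for k > q),
using gamma(-m) = gamma(m).
Pure AR (q = 0): c_0 = sigma^2 = 1, c_k = 0 for k >= 1.
Equations for k = 0 and k = 1 (AR order 1):
  gamma(0) = phi_1 gamma(1) + c_0
  gamma(1) = phi_1 gamma(0) + c_1
Substituting the second into the first: gamma(0) (1 - phi_1^2) = c_0 + phi_1 c_1, so
  gamma(0) = c_0 / (1 - phi_1^2) = 1 / (1 - (0.765)^2) = 1 / 0.414775 = 2.410946.
  gamma(1) = phi_1 gamma(0) = (0.765)(2.410946) = 1.844373.
Therefore gamma(1) = 1.8444 (to 4 decimal places).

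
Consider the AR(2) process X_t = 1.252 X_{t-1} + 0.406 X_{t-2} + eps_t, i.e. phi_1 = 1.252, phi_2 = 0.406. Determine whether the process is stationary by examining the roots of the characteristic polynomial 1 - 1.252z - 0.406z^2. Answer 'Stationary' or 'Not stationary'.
\text{Not stationary}

The AR(p) characteristic polynomial is P(z) = 1 - 1.252z - 0.406z^2.
Stationarity requires all roots to lie outside the unit circle, i.e. |z| > 1 for every root.
Set 1 + (-1.252) z + (-0.406) z^2 = 0, i.e. a z^2 + b z + c = 0 with a = -0.406, b = -1.252, c = 1.
Discriminant D = b^2 - 4ac = (-1.252)^2 - 4*(-0.406)*1 = 1.567504 - (-1.624) = 3.191504.
D >= 0, so the roots are real: z = (-b +/- sqrt(D)) / (2a) = (1.252 +/- 1.786478) / (-0.812).
  z_1 = (1.252 + 1.786478) / (-0.812) = -3.742,   |z_1| = 3.742.
  z_2 = (1.252 - 1.786478) / (-0.812) = 0.6582,   |z_2| = 0.6582.
Moduli of all roots: 3.7420, 0.6582.
All moduli strictly greater than 1? No.
Verdict: Not stationary.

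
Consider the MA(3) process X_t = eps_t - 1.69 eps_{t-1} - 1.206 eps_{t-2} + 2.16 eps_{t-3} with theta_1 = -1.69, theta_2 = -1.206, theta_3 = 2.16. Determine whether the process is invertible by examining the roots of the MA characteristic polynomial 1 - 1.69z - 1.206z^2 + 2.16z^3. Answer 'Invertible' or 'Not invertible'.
\text{Not invertible}

The MA(q) characteristic polynomial is P(z) = 1 - 1.69z - 1.206z^2 + 2.16z^3.
Invertibility requires all roots to lie outside the unit circle, i.e. |z| > 1 for every root.
Degree 3: look for a simple real root z0 first, then factor out (1 - z/z0) and solve the remaining quadratic.
Testing z0 = 0.625: P(0.625) = 1 + (-1.69)(0.625) + (-1.206)(0.625)^2 + (2.16)(0.625)^3
  = 1 + (-1.05625) + (-0.471094) + (0.527344) = 0.  So z_0 = 0.625 is a root, |z_0| = 0.625.
Divide out the factor (1 - 1.6 z) = (1 - z/z0) (since 1/z0 = 1.6):
  P(z) = (1 - 1.6 z)(1 + (-0.09) z + (-1.35) z^2)
  [check: z-coef -0.09 - (1.6) = -1.69; z^2-coef -1.35 - (1.6)(-0.09) = -1.206; z^3-coef -(1.6)(-1.35) = 2.16.]
Remaining roots from the quadratic factor 1 + (-0.09) z + (-1.35) z^2:
  Set 1 + (-0.09) z + (-1.35) z^2 = 0, i.e. a z^2 + b z + c = 0 with a = -1.35, b = -0.09, c = 1.
  Discriminant D = b^2 - 4ac = (-0.09)^2 - 4*(-1.35)*1 = 0.0081 - (-5.4) = 5.4081.
  D >= 0, so the roots are real: z = (-b +/- sqrt(D)) / (2a) = (0.09 +/- 2.325532) / (-2.7).
    z_1 = (0.09 + 2.325532) / (-2.7) = -0.8946,   |z_1| = 0.8946.
    z_2 = (0.09 - 2.325532) / (-2.7) = 0.828,   |z_2| = 0.828.
Moduli of all roots: 0.6250, 0.8946, 0.8280.
All moduli strictly greater than 1? No.
Verdict: Not invertible.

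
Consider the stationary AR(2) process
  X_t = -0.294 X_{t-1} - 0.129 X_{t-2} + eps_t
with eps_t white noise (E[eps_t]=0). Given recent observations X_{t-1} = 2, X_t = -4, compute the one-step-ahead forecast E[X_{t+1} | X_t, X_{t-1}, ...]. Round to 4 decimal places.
E[X_{t+1} \mid \mathcal F_t] = 0.9180

For an AR(p) model X_t = c + sum_i phi_i X_{t-i} + eps_t, the
one-step-ahead conditional mean is
  E[X_{t+1} | X_t, ...] = c + sum_i phi_i X_{t+1-i}.
Substitute known values:
  E[X_{t+1} | ...] = (-0.294) * (-4) + (-0.129) * (2)
                   = 0.9180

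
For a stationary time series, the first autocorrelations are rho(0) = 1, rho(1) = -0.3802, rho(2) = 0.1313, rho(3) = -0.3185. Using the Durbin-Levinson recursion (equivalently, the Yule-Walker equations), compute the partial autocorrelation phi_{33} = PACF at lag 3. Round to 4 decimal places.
\phi_{33} = -0.3200

The PACF at lag k is phi_{kk}, the last component of the solution
to the Yule-Walker system G_k phi = r_k where
  (G_k)_{ij} = rho(|i - j|), (r_k)_i = rho(i), i,j = 1..k.
Equivalently, Durbin-Levinson gives phi_{kk} iteratively:
  phi_{11} = rho(1)
  phi_{kk} = [rho(k) - sum_{j=1..k-1} phi_{k-1,j} rho(k-j)]
            / [1 - sum_{j=1..k-1} phi_{k-1,j} rho(j)],
  phi_{k,j} = phi_{k-1,j} - phi_{kk} phi_{k-1,k-j},  j = 1..k-1.
Step k = 1:
  phi_11 = rho(1) = -0.3802.
Step k = 2:
  phi_22 = [rho(2) - phi_11 rho(1)] / [1 - phi_11 rho(1)] = [0.1313 - (-0.3802)(-0.3802)] / [1 - (-0.3802)(-0.3802)]
         = -0.01325204 / 0.85544796 = -0.015491.
  Update: phi_21 = phi_11 - phi_22 phi_11 = -0.3802 - (-0.015491)(-0.3802) = -0.38609.
Step k = 3:
  phi_33 = [rho(3) - phi_21 rho(2) - phi_22 rho(1)] / [1 - phi_21 rho(1) - phi_22 rho(2)]
    numerator   = -0.3185 - (-0.38609)(0.1313) - (-0.015491)(-0.3802) = -0.27369622
    denominator = 1 - (-0.38609)(-0.3802) - (-0.015491)(0.1313) = 0.85524267
  phi_33 = -0.27369622 / 0.85524267 = -0.32.
Therefore phi_{33} = -0.3200.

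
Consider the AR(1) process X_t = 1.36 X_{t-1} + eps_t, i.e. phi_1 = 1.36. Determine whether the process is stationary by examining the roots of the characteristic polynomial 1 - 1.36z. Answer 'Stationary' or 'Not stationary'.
\text{Not stationary}

The AR(p) characteristic polynomial is P(z) = 1 - 1.36z.
Stationarity requires all roots to lie outside the unit circle, i.e. |z| > 1 for every root.
This is linear in z: 1 + (-1.36) z = 0  =>  z = -1/(-1.36) = 0.735294,  |z| = 0.735294.
Moduli of all roots: 0.7353.
All moduli strictly greater than 1? No.
Verdict: Not stationary.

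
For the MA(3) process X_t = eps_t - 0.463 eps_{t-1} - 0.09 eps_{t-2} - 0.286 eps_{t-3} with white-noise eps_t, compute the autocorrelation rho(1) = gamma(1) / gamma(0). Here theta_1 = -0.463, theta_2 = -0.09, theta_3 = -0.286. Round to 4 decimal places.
\rho(1) = -0.3033

For an MA(q) process with theta_0 = 1, the autocovariance is
  gamma(k) = sigma^2 * sum_{i=0..q-k} theta_i * theta_{i+k},
and rho(k) = gamma(k) / gamma(0). Sigma^2 cancels.
  numerator   = (1)*(-0.463) + (-0.463)*(-0.09) + (-0.09)*(-0.286) = -0.39559.
  denominator = (1)^2 + (-0.463)^2 + (-0.09)^2 + (-0.286)^2 = 1.304265.
  rho(1) = -0.39559 / 1.304265 = -0.3033.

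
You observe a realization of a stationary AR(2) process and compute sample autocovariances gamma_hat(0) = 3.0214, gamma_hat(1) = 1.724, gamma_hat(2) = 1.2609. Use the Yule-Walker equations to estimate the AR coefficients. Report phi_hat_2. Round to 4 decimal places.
\hat\phi_{2} = 0.1360

The Yule-Walker equations for an AR(p) process read, in matrix form,
  Gamma_p phi = r_p,   with   (Gamma_p)_{ij} = gamma(|i - j|),
                       (r_p)_i = gamma(i),   i,j = 1..p.
Substitute the sample gammas (Toeplitz matrix and right-hand side of size 2):
  Gamma_p = [[3.0214, 1.724], [1.724, 3.0214]]
  r_p     = [1.724, 1.2609]
Written out:
  3.0214 phi_1 + 1.724 phi_2 = 1.724
  1.724 phi_1 + 3.0214 phi_2 = 1.2609
Solve by Cramer's rule:
  det = gamma(0)^2 - gamma(1)^2 = (3.0214)^2 - (1.724)^2 = 9.12885796 - 2.972176 = 6.15668196
  phi_hat_1 = [gamma(1) gamma(0) - gamma(1) gamma(2)] / det = [(1.724)(3.0214) - (1.724)(1.2609)] / 6.15668196 = 3.035102 / 6.15668196 = 0.493
  phi_hat_2 = [gamma(0) gamma(2) - gamma(1)^2] / det = [(3.0214)(1.2609) - (1.724)^2] / 6.15668196 = 0.83750726 / 6.15668196 = 0.136
So phi_hat = [0.4930, 0.1360].
Therefore phi_hat_2 = 0.1360.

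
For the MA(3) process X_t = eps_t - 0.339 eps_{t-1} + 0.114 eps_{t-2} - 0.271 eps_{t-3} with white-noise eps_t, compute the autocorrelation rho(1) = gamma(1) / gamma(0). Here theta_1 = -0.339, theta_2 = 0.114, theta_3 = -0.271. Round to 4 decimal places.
\rho(1) = -0.3401

For an MA(q) process with theta_0 = 1, the autocovariance is
  gamma(k) = sigma^2 * sum_{i=0..q-k} theta_i * theta_{i+k},
and rho(k) = gamma(k) / gamma(0). Sigma^2 cancels.
  numerator   = (1)*(-0.339) + (-0.339)*(0.114) + (0.114)*(-0.271) = -0.40854.
  denominator = (1)^2 + (-0.339)^2 + (0.114)^2 + (-0.271)^2 = 1.201358.
  rho(1) = -0.40854 / 1.201358 = -0.3401.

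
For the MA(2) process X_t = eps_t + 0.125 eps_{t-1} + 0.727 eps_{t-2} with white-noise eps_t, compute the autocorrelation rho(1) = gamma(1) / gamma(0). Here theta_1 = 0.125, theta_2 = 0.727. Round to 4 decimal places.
\rho(1) = 0.1398

For an MA(q) process with theta_0 = 1, the autocovariance is
  gamma(k) = sigma^2 * sum_{i=0..q-k} theta_i * theta_{i+k},
and rho(k) = gamma(k) / gamma(0). Sigma^2 cancels.
  numerator   = (1)*(0.125) + (0.125)*(0.727) = 0.215875.
  denominator = (1)^2 + (0.125)^2 + (0.727)^2 = 1.544154.
  rho(1) = 0.215875 / 1.544154 = 0.1398.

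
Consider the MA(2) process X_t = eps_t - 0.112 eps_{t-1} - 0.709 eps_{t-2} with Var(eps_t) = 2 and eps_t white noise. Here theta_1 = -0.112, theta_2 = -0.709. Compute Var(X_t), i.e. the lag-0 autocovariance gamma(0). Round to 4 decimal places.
\gamma(0) = 3.0305

For an MA(q) process X_t = eps_t + sum_i theta_i eps_{t-i} with
Var(eps_t) = sigma^2, the variance is
  gamma(0) = sigma^2 * (1 + sum_i theta_i^2).
  sum_i theta_i^2 = (-0.112)^2 + (-0.709)^2 = 0.012544 + 0.502681 = 0.515225.
  gamma(0) = 2 * (1 + 0.515225) = 2 * 1.515225 = 3.03045, which rounds to 3.0305.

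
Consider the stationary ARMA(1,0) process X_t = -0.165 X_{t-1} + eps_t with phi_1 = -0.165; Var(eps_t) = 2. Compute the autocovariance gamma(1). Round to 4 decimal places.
\gamma(1) = -0.3392

Multiply the model equation by X_{t-k} and take expectations. With theta_0 = psi_0 = 1 and psi_j the MA(infinity) weights, this gives
  gamma(k) - sum_i phi_i gamma(k-i) = c_k,
  c_k = sigma^2 * sum_{j=k..q} theta_j psi_{j-k}   (c_k = 0 for k > q),
using gamma(-m) = gamma(m).
Pure AR (q = 0): c_0 = sigma^2 = 2, c_k = 0 for k >= 1.
Equations for k = 0 and k = 1 (AR order 1):
  gamma(0) = phi_1 gamma(1) + c_0
  gamma(1) = phi_1 gamma(0) + c_1
Substituting the second into the first: gamma(0) (1 - phi_1^2) = c_0 + phi_1 c_1, so
  gamma(0) = c_0 / (1 - phi_1^2) = 2 / (1 - (-0.165)^2) = 2 / 0.972775 = 2.055974.
  gamma(1) = phi_1 gamma(0) = (-0.165)(2.055974) = -0.339236.
Therefore gamma(1) = -0.3392 (to 4 decimal places).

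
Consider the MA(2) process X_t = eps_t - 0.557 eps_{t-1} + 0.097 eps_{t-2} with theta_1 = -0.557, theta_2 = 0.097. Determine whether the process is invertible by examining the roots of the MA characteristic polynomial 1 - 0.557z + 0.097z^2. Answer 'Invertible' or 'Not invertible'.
\text{Invertible}

The MA(q) characteristic polynomial is P(z) = 1 - 0.557z + 0.097z^2.
Invertibility requires all roots to lie outside the unit circle, i.e. |z| > 1 for every root.
Set 1 + (-0.557) z + (0.097) z^2 = 0, i.e. a z^2 + b z + c = 0 with a = 0.097, b = -0.557, c = 1.
Discriminant D = b^2 - 4ac = (-0.557)^2 - 4*(0.097)*1 = 0.310249 - (0.388) = -0.077751.
D < 0, so the roots are the complex-conjugate pair z = (-b +/- i sqrt(-D)) / (2a) = 2.8711 +/- 1.4373i.
For a conjugate pair |z|^2 = z * conj(z) = (product of roots) = c/a = 1/(0.097) = 10.309278, so |z| = sqrt(10.309278) = 3.2108 for both roots.
Moduli of all roots: 3.2108, 3.2108.
All moduli strictly greater than 1? Yes.
Verdict: Invertible.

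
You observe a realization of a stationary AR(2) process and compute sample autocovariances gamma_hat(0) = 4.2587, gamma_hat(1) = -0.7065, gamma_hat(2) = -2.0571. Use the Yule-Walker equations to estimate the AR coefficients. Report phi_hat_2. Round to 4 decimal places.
\hat\phi_{2} = -0.5250

The Yule-Walker equations for an AR(p) process read, in matrix form,
  Gamma_p phi = r_p,   with   (Gamma_p)_{ij} = gamma(|i - j|),
                       (r_p)_i = gamma(i),   i,j = 1..p.
Substitute the sample gammas (Toeplitz matrix and right-hand side of size 2):
  Gamma_p = [[4.2587, -0.7065], [-0.7065, 4.2587]]
  r_p     = [-0.7065, -2.0571]
Written out:
  4.2587 phi_1 - 0.7065 phi_2 = -0.7065
  -0.7065 phi_1 + 4.2587 phi_2 = -2.0571
Solve by Cramer's rule:
  det = gamma(0)^2 - gamma(1)^2 = (4.2587)^2 - (-0.7065)^2 = 18.13652569 - 0.49914225 = 17.63738344
  phi_hat_1 = [gamma(1) gamma(0) - gamma(1) gamma(2)] / det = [(-0.7065)(4.2587) - (-0.7065)(-2.0571)] / 17.63738344 = -4.4621127 / 17.63738344 = -0.253
  phi_hat_2 = [gamma(0) gamma(2) - gamma(1)^2] / det = [(4.2587)(-2.0571) - (-0.7065)^2] / 17.63738344 = -9.25971402 / 17.63738344 = -0.525
So phi_hat = [-0.2530, -0.5250].
Therefore phi_hat_2 = -0.5250.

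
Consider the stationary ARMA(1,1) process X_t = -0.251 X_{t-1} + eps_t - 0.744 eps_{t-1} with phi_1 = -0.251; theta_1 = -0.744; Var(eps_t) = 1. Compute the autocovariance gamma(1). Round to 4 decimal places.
\gamma(1) = -1.2602

Multiply the model equation by X_{t-k} and take expectations. With theta_0 = psi_0 = 1 and psi_j the MA(infinity) weights, this gives
  gamma(k) - sum_i phi_i gamma(k-i) = c_k,
  c_k = sigma^2 * sum_{j=k..q} theta_j psi_{j-k}   (c_k = 0 for k > q),
using gamma(-m) = gamma(m).
psi-weights needed (psi_j = theta_j + sum_i phi_i psi_{j-i}):
  psi_1 = theta_1 + phi_1 = -0.744 + (-0.251) = -0.995
Right-hand sides:
  c_0 = sigma^2 (1 + theta_1 psi_1) = 1 * (1 + (-0.744)(-0.995)) = 1 * 1.74028 = 1.74028
  c_1 = sigma^2 theta_1 = 1 * (-0.744) = -0.744
  c_2 = 0
Equations for k = 0 and k = 1 (AR order 1):
  gamma(0) = phi_1 gamma(1) + c_0
  gamma(1) = phi_1 gamma(0) + c_1
Substituting the second into the first: gamma(0) (1 - phi_1^2) = c_0 + phi_1 c_1, so
  gamma(0) = (c_0 + phi_1 c_1) / (1 - phi_1^2) = (1.74028 + (-0.251)(-0.744)) / (1 - (-0.251)^2) = 1.927024 / 0.936999 = 2.056591.
  gamma(1) = phi_1 gamma(0) + c_1 = (-0.251)(2.056591) + (-0.744) = -1.260204.
Therefore gamma(1) = -1.2602 (to 4 decimal places).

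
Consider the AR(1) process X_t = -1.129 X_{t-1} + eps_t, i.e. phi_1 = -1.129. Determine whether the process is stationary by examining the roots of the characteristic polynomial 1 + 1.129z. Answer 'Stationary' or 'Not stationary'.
\text{Not stationary}

The AR(p) characteristic polynomial is P(z) = 1 + 1.129z.
Stationarity requires all roots to lie outside the unit circle, i.e. |z| > 1 for every root.
This is linear in z: 1 + (1.129) z = 0  =>  z = -1/(1.129) = -0.88574,  |z| = 0.88574.
Moduli of all roots: 0.8857.
All moduli strictly greater than 1? No.
Verdict: Not stationary.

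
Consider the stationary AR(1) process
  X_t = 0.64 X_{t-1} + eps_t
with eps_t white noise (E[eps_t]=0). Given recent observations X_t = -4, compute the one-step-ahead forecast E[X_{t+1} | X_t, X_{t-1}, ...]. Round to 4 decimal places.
E[X_{t+1} \mid \mathcal F_t] = -2.5600

For an AR(p) model X_t = c + sum_i phi_i X_{t-i} + eps_t, the
one-step-ahead conditional mean is
  E[X_{t+1} | X_t, ...] = c + sum_i phi_i X_{t+1-i}.
Substitute known values:
  E[X_{t+1} | ...] = (0.64) * (-4)
                   = -2.5600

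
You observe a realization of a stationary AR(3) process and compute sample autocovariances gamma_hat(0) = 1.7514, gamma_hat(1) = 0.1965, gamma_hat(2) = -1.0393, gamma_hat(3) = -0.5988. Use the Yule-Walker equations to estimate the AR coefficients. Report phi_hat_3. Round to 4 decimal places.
\hat\phi_{3} = -0.2691

The Yule-Walker equations for an AR(p) process read, in matrix form,
  Gamma_p phi = r_p,   with   (Gamma_p)_{ij} = gamma(|i - j|),
                       (r_p)_i = gamma(i),   i,j = 1..p.
Substitute the sample gammas (Toeplitz matrix and right-hand side of size 3):
  Gamma_p = [[1.7514, 0.1965, -1.0393], [0.1965, 1.7514, 0.1965], [-1.0393, 0.1965, 1.7514]]
  r_p     = [0.1965, -1.0393, -0.5988]
Written out (R1..R3):
  (R1) 1.7514 phi_1 + 0.1965 phi_2 - 1.0393 phi_3 = 0.1965
  (R2) 0.1965 phi_1 + 1.7514 phi_2 + 0.1965 phi_3 = -1.0393
  (R3) -1.0393 phi_1 + 0.1965 phi_2 + 1.7514 phi_3 = -0.5988
Gaussian elimination:
  R2 <- R2 - (0.1965/1.7514) R1 = R2 - (0.112196) R1:  1.729353 phi_2 + 0.313105 phi_3 = -1.061347
  R3 <- R3 - (-1.0393/1.7514) R1 = R3 - (-0.593411) R1:  0.313105 phi_2 + 1.134668 phi_3 = -0.482195
  R3 <- R3 - (0.313105/1.729353) R2 = R3 - (0.181053) R2:  1.077979 phi_3 = -0.290034
Back-substitution:
  phi_hat_3 = -0.290034 / 1.077979 = -0.269054
  phi_hat_2 = (-1.061347 - (0.313105)(-0.269054)) / 1.729353 = -0.565011
  phi_hat_1 = (0.1965 - (0.1965)(-0.565011) - (-1.0393)(-0.269054)) / 1.7514 = 0.015928
So phi_hat = [0.0159, -0.5650, -0.2691].
Therefore phi_hat_3 = -0.2691.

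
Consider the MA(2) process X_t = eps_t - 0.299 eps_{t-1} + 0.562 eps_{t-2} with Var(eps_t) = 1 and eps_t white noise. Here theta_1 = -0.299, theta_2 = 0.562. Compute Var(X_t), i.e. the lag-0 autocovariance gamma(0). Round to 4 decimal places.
\gamma(0) = 1.4052

For an MA(q) process X_t = eps_t + sum_i theta_i eps_{t-i} with
Var(eps_t) = sigma^2, the variance is
  gamma(0) = sigma^2 * (1 + sum_i theta_i^2).
  sum_i theta_i^2 = (-0.299)^2 + (0.562)^2 = 0.089401 + 0.315844 = 0.405245.
  gamma(0) = 1 * (1 + 0.405245) = 1 * 1.405245 = 1.405245, which rounds to 1.4052.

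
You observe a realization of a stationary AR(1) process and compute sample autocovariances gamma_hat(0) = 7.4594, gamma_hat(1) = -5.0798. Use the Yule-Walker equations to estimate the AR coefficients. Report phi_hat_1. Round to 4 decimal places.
\hat\phi_{1} = -0.6810

The Yule-Walker equations for an AR(p) process read, in matrix form,
  Gamma_p phi = r_p,   with   (Gamma_p)_{ij} = gamma(|i - j|),
                       (r_p)_i = gamma(i),   i,j = 1..p.
Substitute the sample gammas (Toeplitz matrix and right-hand side of size 1):
  Gamma_p = [[7.4594]]
  r_p     = [-5.0798]
With p = 1 this is the single equation gamma(0) phi_1 = gamma(1):
  phi_hat_1 = gamma(1) / gamma(0) = -5.0798 / 7.4594 = -0.6810.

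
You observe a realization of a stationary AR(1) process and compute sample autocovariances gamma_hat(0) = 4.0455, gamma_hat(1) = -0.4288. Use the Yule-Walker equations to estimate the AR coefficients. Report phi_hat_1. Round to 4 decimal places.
\hat\phi_{1} = -0.1060

The Yule-Walker equations for an AR(p) process read, in matrix form,
  Gamma_p phi = r_p,   with   (Gamma_p)_{ij} = gamma(|i - j|),
                       (r_p)_i = gamma(i),   i,j = 1..p.
Substitute the sample gammas (Toeplitz matrix and right-hand side of size 1):
  Gamma_p = [[4.0455]]
  r_p     = [-0.4288]
With p = 1 this is the single equation gamma(0) phi_1 = gamma(1):
  phi_hat_1 = gamma(1) / gamma(0) = -0.4288 / 4.0455 = -0.1060.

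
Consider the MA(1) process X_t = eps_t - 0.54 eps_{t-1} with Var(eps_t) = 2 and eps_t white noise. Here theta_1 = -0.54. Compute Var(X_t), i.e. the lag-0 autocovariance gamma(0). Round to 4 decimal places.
\gamma(0) = 2.5832

For an MA(q) process X_t = eps_t + sum_i theta_i eps_{t-i} with
Var(eps_t) = sigma^2, the variance is
  gamma(0) = sigma^2 * (1 + sum_i theta_i^2).
  sum_i theta_i^2 = (-0.54)^2 = 0.2916.
  gamma(0) = 2 * (1 + 0.2916) = 2 * 1.2916 = 2.5832.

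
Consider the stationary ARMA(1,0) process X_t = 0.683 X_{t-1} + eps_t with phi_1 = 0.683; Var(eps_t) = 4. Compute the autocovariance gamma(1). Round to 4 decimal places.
\gamma(1) = 5.1208

Multiply the model equation by X_{t-k} and take expectations. With theta_0 = psi_0 = 1 and psi_j the MA(infinity) weights, this gives
  gamma(k) - sum_i phi_i gamma(k-i) = c_k,
  c_k = sigma^2 * sum_{j=k..q} theta_j psi_{j-k}   (c_k = 0 for k > q),
using gamma(-m) = gamma(m).
Pure AR (q = 0): c_0 = sigma^2 = 4, c_k = 0 for k >= 1.
Equations for k = 0 and k = 1 (AR order 1):
  gamma(0) = phi_1 gamma(1) + c_0
  gamma(1) = phi_1 gamma(0) + c_1
Substituting the second into the first: gamma(0) (1 - phi_1^2) = c_0 + phi_1 c_1, so
  gamma(0) = c_0 / (1 - phi_1^2) = 4 / (1 - (0.683)^2) = 4 / 0.533511 = 7.497502.
  gamma(1) = phi_1 gamma(0) = (0.683)(7.497502) = 5.120794.
Therefore gamma(1) = 5.1208 (to 4 decimal places).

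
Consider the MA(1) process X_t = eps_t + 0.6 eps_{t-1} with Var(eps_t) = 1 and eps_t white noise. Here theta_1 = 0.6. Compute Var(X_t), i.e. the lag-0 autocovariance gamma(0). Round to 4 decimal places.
\gamma(0) = 1.3600

For an MA(q) process X_t = eps_t + sum_i theta_i eps_{t-i} with
Var(eps_t) = sigma^2, the variance is
  gamma(0) = sigma^2 * (1 + sum_i theta_i^2).
  sum_i theta_i^2 = (0.6)^2 = 0.36.
  gamma(0) = 1 * (1 + 0.36) = 1 * 1.36 = 1.36, which rounds to 1.3600.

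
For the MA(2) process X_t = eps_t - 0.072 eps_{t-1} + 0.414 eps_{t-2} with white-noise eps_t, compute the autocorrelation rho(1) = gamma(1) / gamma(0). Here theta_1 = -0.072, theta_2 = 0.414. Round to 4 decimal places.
\rho(1) = -0.0865

For an MA(q) process with theta_0 = 1, the autocovariance is
  gamma(k) = sigma^2 * sum_{i=0..q-k} theta_i * theta_{i+k},
and rho(k) = gamma(k) / gamma(0). Sigma^2 cancels.
  numerator   = (1)*(-0.072) + (-0.072)*(0.414) = -0.101808.
  denominator = (1)^2 + (-0.072)^2 + (0.414)^2 = 1.17658.
  rho(1) = -0.101808 / 1.17658 = -0.0865.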